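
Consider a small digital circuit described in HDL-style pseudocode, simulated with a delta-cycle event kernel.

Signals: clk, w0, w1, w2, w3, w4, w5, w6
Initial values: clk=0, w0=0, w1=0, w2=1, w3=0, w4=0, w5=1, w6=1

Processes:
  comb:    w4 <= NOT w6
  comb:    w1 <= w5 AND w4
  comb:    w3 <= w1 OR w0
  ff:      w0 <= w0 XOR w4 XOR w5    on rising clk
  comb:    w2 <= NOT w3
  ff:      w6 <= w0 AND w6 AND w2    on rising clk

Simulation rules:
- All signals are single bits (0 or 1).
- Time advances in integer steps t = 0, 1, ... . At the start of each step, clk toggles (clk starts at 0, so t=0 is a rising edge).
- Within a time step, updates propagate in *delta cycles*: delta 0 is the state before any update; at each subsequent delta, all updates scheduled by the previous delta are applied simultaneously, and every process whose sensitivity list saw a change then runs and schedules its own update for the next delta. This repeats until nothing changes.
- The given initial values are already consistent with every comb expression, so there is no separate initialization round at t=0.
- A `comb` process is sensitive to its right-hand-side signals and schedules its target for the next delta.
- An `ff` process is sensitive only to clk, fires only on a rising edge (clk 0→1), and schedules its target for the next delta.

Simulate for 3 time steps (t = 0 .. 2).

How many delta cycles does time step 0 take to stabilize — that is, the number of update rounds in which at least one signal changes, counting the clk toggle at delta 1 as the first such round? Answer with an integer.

t=0 Δ0: clk=0 w3=0 w1=0 w5=1 w6=1 w2=1 w4=0 w0=0
  Δ1: clk:0→1
  Δ2: w6:1→0, w0:0→1
  Δ3: w3:0→1, w4:0→1
  Δ4: w1:0→1, w2:1→0
  (4Δ to stable)
t=1 Δ0: clk=1 w3=1 w1=1 w5=1 w6=0 w2=0 w4=1 w0=1
  Δ1: clk:1→0
  (1Δ to stable)
t=2 Δ0: clk=0 w3=1 w1=1 w5=1 w6=0 w2=0 w4=1 w0=1
  Δ1: clk:0→1
  (1Δ to stable)

4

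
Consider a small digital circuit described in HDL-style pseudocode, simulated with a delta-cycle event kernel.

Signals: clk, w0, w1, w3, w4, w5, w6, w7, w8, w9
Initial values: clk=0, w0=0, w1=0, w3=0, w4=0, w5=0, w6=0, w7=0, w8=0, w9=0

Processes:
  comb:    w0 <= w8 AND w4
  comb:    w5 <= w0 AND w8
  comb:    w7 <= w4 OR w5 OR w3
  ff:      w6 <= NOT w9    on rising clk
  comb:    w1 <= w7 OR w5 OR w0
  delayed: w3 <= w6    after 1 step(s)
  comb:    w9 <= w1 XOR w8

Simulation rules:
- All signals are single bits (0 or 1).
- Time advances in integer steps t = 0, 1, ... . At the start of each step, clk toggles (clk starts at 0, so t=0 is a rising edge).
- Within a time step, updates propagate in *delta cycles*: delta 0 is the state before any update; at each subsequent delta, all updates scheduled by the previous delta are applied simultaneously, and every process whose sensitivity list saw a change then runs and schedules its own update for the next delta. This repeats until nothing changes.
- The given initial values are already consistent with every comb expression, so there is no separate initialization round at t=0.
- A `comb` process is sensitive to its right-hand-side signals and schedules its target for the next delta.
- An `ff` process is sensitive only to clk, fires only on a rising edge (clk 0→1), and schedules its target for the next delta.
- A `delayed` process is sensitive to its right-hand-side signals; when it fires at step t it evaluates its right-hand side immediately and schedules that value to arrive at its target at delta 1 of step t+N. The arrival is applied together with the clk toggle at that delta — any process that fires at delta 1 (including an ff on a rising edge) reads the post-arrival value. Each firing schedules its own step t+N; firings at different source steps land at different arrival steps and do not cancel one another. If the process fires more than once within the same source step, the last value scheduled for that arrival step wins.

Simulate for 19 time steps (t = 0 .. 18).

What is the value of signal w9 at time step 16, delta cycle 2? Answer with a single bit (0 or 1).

0

t0.Δ0 w9=0 w3=0 w4=0 w7=0 w0=0 w5=0 w6=0 w8=0 clk=0 w1=0
t0.Δ1 w9=0 w3=0 w4=0 w7=0 w0=0 w5=0 w6=0 w8=0 clk=1 w1=0
t0.Δ2 w9=0 w3=0 w4=0 w7=0 w0=0 w5=0 w6=1 w8=0 clk=1 w1=0
t1.Δ0 w9=0 w3=0 w4=0 w7=0 w0=0 w5=0 w6=1 w8=0 clk=1 w1=0
t1.Δ1 w9=0 w3=1 w4=0 w7=0 w0=0 w5=0 w6=1 w8=0 clk=0 w1=0
t1.Δ2 w9=0 w3=1 w4=0 w7=1 w0=0 w5=0 w6=1 w8=0 clk=0 w1=0
t1.Δ3 w9=0 w3=1 w4=0 w7=1 w0=0 w5=0 w6=1 w8=0 clk=0 w1=1
t1.Δ4 w9=1 w3=1 w4=0 w7=1 w0=0 w5=0 w6=1 w8=0 clk=0 w1=1
t2.Δ0 w9=1 w3=1 w4=0 w7=1 w0=0 w5=0 w6=1 w8=0 clk=0 w1=1
t2.Δ1 w9=1 w3=1 w4=0 w7=1 w0=0 w5=0 w6=1 w8=0 clk=1 w1=1
t2.Δ2 w9=1 w3=1 w4=0 w7=1 w0=0 w5=0 w6=0 w8=0 clk=1 w1=1
t3.Δ0 w9=1 w3=1 w4=0 w7=1 w0=0 w5=0 w6=0 w8=0 clk=1 w1=1
t3.Δ1 w9=1 w3=0 w4=0 w7=1 w0=0 w5=0 w6=0 w8=0 clk=0 w1=1
t3.Δ2 w9=1 w3=0 w4=0 w7=0 w0=0 w5=0 w6=0 w8=0 clk=0 w1=1
t3.Δ3 w9=1 w3=0 w4=0 w7=0 w0=0 w5=0 w6=0 w8=0 clk=0 w1=0
t3.Δ4 w9=0 w3=0 w4=0 w7=0 w0=0 w5=0 w6=0 w8=0 clk=0 w1=0
t4.Δ0 w9=0 w3=0 w4=0 w7=0 w0=0 w5=0 w6=0 w8=0 clk=0 w1=0
t4.Δ1 w9=0 w3=0 w4=0 w7=0 w0=0 w5=0 w6=0 w8=0 clk=1 w1=0
t4.Δ2 w9=0 w3=0 w4=0 w7=0 w0=0 w5=0 w6=1 w8=0 clk=1 w1=0
t5.Δ0 w9=0 w3=0 w4=0 w7=0 w0=0 w5=0 w6=1 w8=0 clk=1 w1=0
t5.Δ1 w9=0 w3=1 w4=0 w7=0 w0=0 w5=0 w6=1 w8=0 clk=0 w1=0
t5.Δ2 w9=0 w3=1 w4=0 w7=1 w0=0 w5=0 w6=1 w8=0 clk=0 w1=0
t5.Δ3 w9=0 w3=1 w4=0 w7=1 w0=0 w5=0 w6=1 w8=0 clk=0 w1=1
t5.Δ4 w9=1 w3=1 w4=0 w7=1 w0=0 w5=0 w6=1 w8=0 clk=0 w1=1
t6.Δ0 w9=1 w3=1 w4=0 w7=1 w0=0 w5=0 w6=1 w8=0 clk=0 w1=1
t6.Δ1 w9=1 w3=1 w4=0 w7=1 w0=0 w5=0 w6=1 w8=0 clk=1 w1=1
t6.Δ2 w9=1 w3=1 w4=0 w7=1 w0=0 w5=0 w6=0 w8=0 clk=1 w1=1
t7.Δ0 w9=1 w3=1 w4=0 w7=1 w0=0 w5=0 w6=0 w8=0 clk=1 w1=1
t7.Δ1 w9=1 w3=0 w4=0 w7=1 w0=0 w5=0 w6=0 w8=0 clk=0 w1=1
t7.Δ2 w9=1 w3=0 w4=0 w7=0 w0=0 w5=0 w6=0 w8=0 clk=0 w1=1
t7.Δ3 w9=1 w3=0 w4=0 w7=0 w0=0 w5=0 w6=0 w8=0 clk=0 w1=0
t7.Δ4 w9=0 w3=0 w4=0 w7=0 w0=0 w5=0 w6=0 w8=0 clk=0 w1=0
t8.Δ0 w9=0 w3=0 w4=0 w7=0 w0=0 w5=0 w6=0 w8=0 clk=0 w1=0
t8.Δ1 w9=0 w3=0 w4=0 w7=0 w0=0 w5=0 w6=0 w8=0 clk=1 w1=0
t8.Δ2 w9=0 w3=0 w4=0 w7=0 w0=0 w5=0 w6=1 w8=0 clk=1 w1=0
t9.Δ0 w9=0 w3=0 w4=0 w7=0 w0=0 w5=0 w6=1 w8=0 clk=1 w1=0
t9.Δ1 w9=0 w3=1 w4=0 w7=0 w0=0 w5=0 w6=1 w8=0 clk=0 w1=0
t9.Δ2 w9=0 w3=1 w4=0 w7=1 w0=0 w5=0 w6=1 w8=0 clk=0 w1=0
t9.Δ3 w9=0 w3=1 w4=0 w7=1 w0=0 w5=0 w6=1 w8=0 clk=0 w1=1
t9.Δ4 w9=1 w3=1 w4=0 w7=1 w0=0 w5=0 w6=1 w8=0 clk=0 w1=1
t10.Δ0 w9=1 w3=1 w4=0 w7=1 w0=0 w5=0 w6=1 w8=0 clk=0 w1=1
t10.Δ1 w9=1 w3=1 w4=0 w7=1 w0=0 w5=0 w6=1 w8=0 clk=1 w1=1
t10.Δ2 w9=1 w3=1 w4=0 w7=1 w0=0 w5=0 w6=0 w8=0 clk=1 w1=1
t11.Δ0 w9=1 w3=1 w4=0 w7=1 w0=0 w5=0 w6=0 w8=0 clk=1 w1=1
t11.Δ1 w9=1 w3=0 w4=0 w7=1 w0=0 w5=0 w6=0 w8=0 clk=0 w1=1
t11.Δ2 w9=1 w3=0 w4=0 w7=0 w0=0 w5=0 w6=0 w8=0 clk=0 w1=1
t11.Δ3 w9=1 w3=0 w4=0 w7=0 w0=0 w5=0 w6=0 w8=0 clk=0 w1=0
t11.Δ4 w9=0 w3=0 w4=0 w7=0 w0=0 w5=0 w6=0 w8=0 clk=0 w1=0
t12.Δ0 w9=0 w3=0 w4=0 w7=0 w0=0 w5=0 w6=0 w8=0 clk=0 w1=0
t12.Δ1 w9=0 w3=0 w4=0 w7=0 w0=0 w5=0 w6=0 w8=0 clk=1 w1=0
t12.Δ2 w9=0 w3=0 w4=0 w7=0 w0=0 w5=0 w6=1 w8=0 clk=1 w1=0
t13.Δ0 w9=0 w3=0 w4=0 w7=0 w0=0 w5=0 w6=1 w8=0 clk=1 w1=0
t13.Δ1 w9=0 w3=1 w4=0 w7=0 w0=0 w5=0 w6=1 w8=0 clk=0 w1=0
t13.Δ2 w9=0 w3=1 w4=0 w7=1 w0=0 w5=0 w6=1 w8=0 clk=0 w1=0
t13.Δ3 w9=0 w3=1 w4=0 w7=1 w0=0 w5=0 w6=1 w8=0 clk=0 w1=1
t13.Δ4 w9=1 w3=1 w4=0 w7=1 w0=0 w5=0 w6=1 w8=0 clk=0 w1=1
t14.Δ0 w9=1 w3=1 w4=0 w7=1 w0=0 w5=0 w6=1 w8=0 clk=0 w1=1
t14.Δ1 w9=1 w3=1 w4=0 w7=1 w0=0 w5=0 w6=1 w8=0 clk=1 w1=1
t14.Δ2 w9=1 w3=1 w4=0 w7=1 w0=0 w5=0 w6=0 w8=0 clk=1 w1=1
t15.Δ0 w9=1 w3=1 w4=0 w7=1 w0=0 w5=0 w6=0 w8=0 clk=1 w1=1
t15.Δ1 w9=1 w3=0 w4=0 w7=1 w0=0 w5=0 w6=0 w8=0 clk=0 w1=1
t15.Δ2 w9=1 w3=0 w4=0 w7=0 w0=0 w5=0 w6=0 w8=0 clk=0 w1=1
t15.Δ3 w9=1 w3=0 w4=0 w7=0 w0=0 w5=0 w6=0 w8=0 clk=0 w1=0
t15.Δ4 w9=0 w3=0 w4=0 w7=0 w0=0 w5=0 w6=0 w8=0 clk=0 w1=0
t16.Δ0 w9=0 w3=0 w4=0 w7=0 w0=0 w5=0 w6=0 w8=0 clk=0 w1=0
t16.Δ1 w9=0 w3=0 w4=0 w7=0 w0=0 w5=0 w6=0 w8=0 clk=1 w1=0
t16.Δ2 w9=0 w3=0 w4=0 w7=0 w0=0 w5=0 w6=1 w8=0 clk=1 w1=0
t17.Δ0 w9=0 w3=0 w4=0 w7=0 w0=0 w5=0 w6=1 w8=0 clk=1 w1=0
t17.Δ1 w9=0 w3=1 w4=0 w7=0 w0=0 w5=0 w6=1 w8=0 clk=0 w1=0
t17.Δ2 w9=0 w3=1 w4=0 w7=1 w0=0 w5=0 w6=1 w8=0 clk=0 w1=0
t17.Δ3 w9=0 w3=1 w4=0 w7=1 w0=0 w5=0 w6=1 w8=0 clk=0 w1=1
t17.Δ4 w9=1 w3=1 w4=0 w7=1 w0=0 w5=0 w6=1 w8=0 clk=0 w1=1
t18.Δ0 w9=1 w3=1 w4=0 w7=1 w0=0 w5=0 w6=1 w8=0 clk=0 w1=1
t18.Δ1 w9=1 w3=1 w4=0 w7=1 w0=0 w5=0 w6=1 w8=0 clk=1 w1=1
t18.Δ2 w9=1 w3=1 w4=0 w7=1 w0=0 w5=0 w6=0 w8=0 clk=1 w1=1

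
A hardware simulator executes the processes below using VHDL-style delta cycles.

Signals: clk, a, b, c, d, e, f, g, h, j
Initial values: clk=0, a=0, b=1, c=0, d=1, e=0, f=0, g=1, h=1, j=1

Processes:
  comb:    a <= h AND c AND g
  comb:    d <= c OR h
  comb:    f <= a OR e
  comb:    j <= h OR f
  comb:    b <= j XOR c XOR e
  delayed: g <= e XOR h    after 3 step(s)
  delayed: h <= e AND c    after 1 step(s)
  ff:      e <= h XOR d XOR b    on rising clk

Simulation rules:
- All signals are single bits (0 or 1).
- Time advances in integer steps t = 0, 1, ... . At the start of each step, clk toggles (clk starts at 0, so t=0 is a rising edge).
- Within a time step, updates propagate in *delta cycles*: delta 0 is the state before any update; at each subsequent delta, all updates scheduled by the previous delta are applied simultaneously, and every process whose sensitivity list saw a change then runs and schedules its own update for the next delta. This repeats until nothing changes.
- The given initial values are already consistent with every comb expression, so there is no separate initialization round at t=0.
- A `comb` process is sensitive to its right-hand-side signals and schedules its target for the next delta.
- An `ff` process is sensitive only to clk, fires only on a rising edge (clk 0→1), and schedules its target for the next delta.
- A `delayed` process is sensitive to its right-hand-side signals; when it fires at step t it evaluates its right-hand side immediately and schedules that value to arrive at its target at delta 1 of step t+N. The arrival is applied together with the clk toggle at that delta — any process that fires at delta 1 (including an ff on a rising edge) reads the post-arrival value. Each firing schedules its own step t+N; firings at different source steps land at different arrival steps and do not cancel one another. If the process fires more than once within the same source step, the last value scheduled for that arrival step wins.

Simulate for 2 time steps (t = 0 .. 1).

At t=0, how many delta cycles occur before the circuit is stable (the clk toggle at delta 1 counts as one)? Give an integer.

[bits: c,j,h,e,f,g,b,d,clk,a]
t=0: Δ0=0110011100 Δ1=0110011110 Δ2=0111011110 Δ3=0111110110 | 3Δ
t=1: Δ0=0111110110 Δ1=0101110100 Δ2=0101110000 | 2Δ

3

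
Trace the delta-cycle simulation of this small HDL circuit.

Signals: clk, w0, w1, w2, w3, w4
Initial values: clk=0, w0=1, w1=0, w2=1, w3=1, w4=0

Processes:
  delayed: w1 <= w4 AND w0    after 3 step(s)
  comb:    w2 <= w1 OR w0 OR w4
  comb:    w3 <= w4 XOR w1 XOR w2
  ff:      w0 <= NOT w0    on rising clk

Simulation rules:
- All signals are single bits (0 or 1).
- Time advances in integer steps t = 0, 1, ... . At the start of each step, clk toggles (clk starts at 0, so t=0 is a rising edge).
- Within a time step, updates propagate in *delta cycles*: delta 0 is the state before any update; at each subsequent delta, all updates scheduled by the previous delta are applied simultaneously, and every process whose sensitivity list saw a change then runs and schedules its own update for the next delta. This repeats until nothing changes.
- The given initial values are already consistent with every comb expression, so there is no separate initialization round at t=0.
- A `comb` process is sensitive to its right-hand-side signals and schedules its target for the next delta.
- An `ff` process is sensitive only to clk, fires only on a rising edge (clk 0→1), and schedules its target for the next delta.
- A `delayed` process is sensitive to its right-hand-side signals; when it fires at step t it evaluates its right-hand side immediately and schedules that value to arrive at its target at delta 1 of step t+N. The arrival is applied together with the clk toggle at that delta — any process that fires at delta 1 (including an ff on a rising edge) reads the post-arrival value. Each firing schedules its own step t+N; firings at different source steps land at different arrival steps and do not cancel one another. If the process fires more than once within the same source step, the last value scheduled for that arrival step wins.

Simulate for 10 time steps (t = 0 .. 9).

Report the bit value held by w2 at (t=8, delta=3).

0

t=0 Δ0: w2=1 w0=1 clk=0 w3=1 w1=0 w4=0
  Δ1: clk:0→1
  Δ2: w0:1→0
  Δ3: w2:1→0
  Δ4: w3:1→0
  (4Δ to stable)
t=1 Δ0: w2=0 w0=0 clk=1 w3=0 w1=0 w4=0
  Δ1: clk:1→0
  (1Δ to stable)
t=2 Δ0: w2=0 w0=0 clk=0 w3=0 w1=0 w4=0
  Δ1: clk:0→1
  Δ2: w0:0→1
  Δ3: w2:0→1
  Δ4: w3:0→1
  (4Δ to stable)
t=3 Δ0: w2=1 w0=1 clk=1 w3=1 w1=0 w4=0
  Δ1: clk:1→0
  (1Δ to stable)
t=4 Δ0: w2=1 w0=1 clk=0 w3=1 w1=0 w4=0
  Δ1: clk:0→1
  Δ2: w0:1→0
  Δ3: w2:1→0
  Δ4: w3:1→0
  (4Δ to stable)
t=5 Δ0: w2=0 w0=0 clk=1 w3=0 w1=0 w4=0
  Δ1: clk:1→0
  (1Δ to stable)
t=6 Δ0: w2=0 w0=0 clk=0 w3=0 w1=0 w4=0
  Δ1: clk:0→1
  Δ2: w0:0→1
  Δ3: w2:0→1
  Δ4: w3:0→1
  (4Δ to stable)
t=7 Δ0: w2=1 w0=1 clk=1 w3=1 w1=0 w4=0
  Δ1: clk:1→0
  (1Δ to stable)
t=8 Δ0: w2=1 w0=1 clk=0 w3=1 w1=0 w4=0
  Δ1: clk:0→1
  Δ2: w0:1→0
  Δ3: w2:1→0
  Δ4: w3:1→0
  (4Δ to stable)
t=9 Δ0: w2=0 w0=0 clk=1 w3=0 w1=0 w4=0
  Δ1: clk:1→0
  (1Δ to stable)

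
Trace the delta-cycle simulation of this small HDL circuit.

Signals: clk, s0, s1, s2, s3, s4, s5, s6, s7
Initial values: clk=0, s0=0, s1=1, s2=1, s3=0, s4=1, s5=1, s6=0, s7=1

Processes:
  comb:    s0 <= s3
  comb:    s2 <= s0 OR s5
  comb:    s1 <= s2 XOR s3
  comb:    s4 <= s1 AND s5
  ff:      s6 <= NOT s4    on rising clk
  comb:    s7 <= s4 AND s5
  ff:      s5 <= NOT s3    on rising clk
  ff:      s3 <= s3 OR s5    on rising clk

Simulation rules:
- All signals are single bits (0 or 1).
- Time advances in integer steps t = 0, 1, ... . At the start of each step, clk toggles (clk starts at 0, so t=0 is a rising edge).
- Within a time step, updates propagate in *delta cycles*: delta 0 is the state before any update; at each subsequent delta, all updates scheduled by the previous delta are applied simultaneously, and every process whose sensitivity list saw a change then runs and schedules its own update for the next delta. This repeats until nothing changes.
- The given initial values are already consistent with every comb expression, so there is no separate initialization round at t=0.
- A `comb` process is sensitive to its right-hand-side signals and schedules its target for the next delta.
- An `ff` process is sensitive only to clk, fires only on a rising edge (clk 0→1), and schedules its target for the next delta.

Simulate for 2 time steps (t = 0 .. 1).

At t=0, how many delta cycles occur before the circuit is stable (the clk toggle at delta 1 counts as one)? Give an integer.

[bits: s6,s2,s7,clk,s4,s0,s3,s1,s5]
t=0: Δ0=011010011 Δ1=011110011 Δ2=011110111 Δ3=011111101 Δ4=011101101 Δ5=010101101 | 5Δ
t=1: Δ0=010101101 Δ1=010001101 | 1Δ

5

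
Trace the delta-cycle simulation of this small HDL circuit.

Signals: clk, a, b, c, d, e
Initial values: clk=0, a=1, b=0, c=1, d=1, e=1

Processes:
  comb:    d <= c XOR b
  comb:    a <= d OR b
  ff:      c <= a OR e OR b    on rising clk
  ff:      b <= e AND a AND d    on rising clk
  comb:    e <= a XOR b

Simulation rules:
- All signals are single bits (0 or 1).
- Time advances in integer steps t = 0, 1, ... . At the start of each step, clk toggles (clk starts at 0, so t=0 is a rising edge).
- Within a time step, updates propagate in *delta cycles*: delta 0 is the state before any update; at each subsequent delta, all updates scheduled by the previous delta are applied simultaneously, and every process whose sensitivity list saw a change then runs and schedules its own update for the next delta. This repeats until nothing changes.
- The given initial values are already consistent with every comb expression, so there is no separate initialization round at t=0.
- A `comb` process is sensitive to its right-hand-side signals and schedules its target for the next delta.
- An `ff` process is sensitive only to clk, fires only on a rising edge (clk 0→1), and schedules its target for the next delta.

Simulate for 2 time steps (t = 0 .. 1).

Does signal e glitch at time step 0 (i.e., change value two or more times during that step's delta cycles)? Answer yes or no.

[bits: clk,e,b,a,c,d]
t=0: Δ0=010111 Δ1=110111 Δ2=111111 Δ3=101110 | 3Δ
t=1: Δ0=101110 Δ1=001110 | 1Δ

no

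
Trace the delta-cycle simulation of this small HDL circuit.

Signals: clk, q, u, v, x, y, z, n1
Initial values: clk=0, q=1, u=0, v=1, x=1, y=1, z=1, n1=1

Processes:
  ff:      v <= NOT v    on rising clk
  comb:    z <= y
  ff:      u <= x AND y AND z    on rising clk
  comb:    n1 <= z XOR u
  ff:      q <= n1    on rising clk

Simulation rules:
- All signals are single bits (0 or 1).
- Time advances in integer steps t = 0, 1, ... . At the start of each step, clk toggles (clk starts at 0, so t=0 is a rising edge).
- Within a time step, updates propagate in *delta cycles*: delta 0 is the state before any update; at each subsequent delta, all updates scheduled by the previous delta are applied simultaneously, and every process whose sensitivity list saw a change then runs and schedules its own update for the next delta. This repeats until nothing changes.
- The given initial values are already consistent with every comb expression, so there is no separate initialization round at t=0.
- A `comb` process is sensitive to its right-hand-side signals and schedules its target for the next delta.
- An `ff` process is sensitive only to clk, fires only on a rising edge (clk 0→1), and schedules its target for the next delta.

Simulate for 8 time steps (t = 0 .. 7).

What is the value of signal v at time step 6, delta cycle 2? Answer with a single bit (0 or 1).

[bits: n1,clk,x,z,v,q,y,u]
t=0: Δ0=10111110 Δ1=11111110 Δ2=11110111 Δ3=01110111 | 3Δ
t=1: Δ0=01110111 Δ1=00110111 | 1Δ
t=2: Δ0=00110111 Δ1=01110111 Δ2=01111011 | 2Δ
t=3: Δ0=01111011 Δ1=00111011 | 1Δ
t=4: Δ0=00111011 Δ1=01111011 Δ2=01110011 | 2Δ
t=5: Δ0=01110011 Δ1=00110011 | 1Δ
t=6: Δ0=00110011 Δ1=01110011 Δ2=01111011 | 2Δ
t=7: Δ0=01111011 Δ1=00111011 | 1Δ

1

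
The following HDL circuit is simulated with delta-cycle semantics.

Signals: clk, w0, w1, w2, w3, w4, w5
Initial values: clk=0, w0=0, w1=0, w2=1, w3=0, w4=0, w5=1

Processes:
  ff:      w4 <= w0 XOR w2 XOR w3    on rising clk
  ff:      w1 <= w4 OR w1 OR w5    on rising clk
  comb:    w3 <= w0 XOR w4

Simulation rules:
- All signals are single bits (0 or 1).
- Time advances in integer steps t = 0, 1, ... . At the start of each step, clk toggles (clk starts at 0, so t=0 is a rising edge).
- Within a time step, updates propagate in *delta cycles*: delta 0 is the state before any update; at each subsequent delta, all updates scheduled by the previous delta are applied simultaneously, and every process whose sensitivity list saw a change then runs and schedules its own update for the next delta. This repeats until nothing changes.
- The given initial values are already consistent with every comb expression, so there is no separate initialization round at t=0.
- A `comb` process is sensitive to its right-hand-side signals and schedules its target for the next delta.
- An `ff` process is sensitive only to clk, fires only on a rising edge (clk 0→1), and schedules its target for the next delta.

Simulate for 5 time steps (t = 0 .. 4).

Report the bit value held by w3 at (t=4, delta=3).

t=0 Δ0: w5=1 clk=0 w3=0 w0=0 w2=1 w1=0 w4=0
  Δ1: clk:0→1
  Δ2: w1:0→1, w4:0→1
  Δ3: w3:0→1
  (3Δ to stable)
t=1 Δ0: w5=1 clk=1 w3=1 w0=0 w2=1 w1=1 w4=1
  Δ1: clk:1→0
  (1Δ to stable)
t=2 Δ0: w5=1 clk=0 w3=1 w0=0 w2=1 w1=1 w4=1
  Δ1: clk:0→1
  Δ2: w4:1→0
  Δ3: w3:1→0
  (3Δ to stable)
t=3 Δ0: w5=1 clk=1 w3=0 w0=0 w2=1 w1=1 w4=0
  Δ1: clk:1→0
  (1Δ to stable)
t=4 Δ0: w5=1 clk=0 w3=0 w0=0 w2=1 w1=1 w4=0
  Δ1: clk:0→1
  Δ2: w4:0→1
  Δ3: w3:0→1
  (3Δ to stable)

1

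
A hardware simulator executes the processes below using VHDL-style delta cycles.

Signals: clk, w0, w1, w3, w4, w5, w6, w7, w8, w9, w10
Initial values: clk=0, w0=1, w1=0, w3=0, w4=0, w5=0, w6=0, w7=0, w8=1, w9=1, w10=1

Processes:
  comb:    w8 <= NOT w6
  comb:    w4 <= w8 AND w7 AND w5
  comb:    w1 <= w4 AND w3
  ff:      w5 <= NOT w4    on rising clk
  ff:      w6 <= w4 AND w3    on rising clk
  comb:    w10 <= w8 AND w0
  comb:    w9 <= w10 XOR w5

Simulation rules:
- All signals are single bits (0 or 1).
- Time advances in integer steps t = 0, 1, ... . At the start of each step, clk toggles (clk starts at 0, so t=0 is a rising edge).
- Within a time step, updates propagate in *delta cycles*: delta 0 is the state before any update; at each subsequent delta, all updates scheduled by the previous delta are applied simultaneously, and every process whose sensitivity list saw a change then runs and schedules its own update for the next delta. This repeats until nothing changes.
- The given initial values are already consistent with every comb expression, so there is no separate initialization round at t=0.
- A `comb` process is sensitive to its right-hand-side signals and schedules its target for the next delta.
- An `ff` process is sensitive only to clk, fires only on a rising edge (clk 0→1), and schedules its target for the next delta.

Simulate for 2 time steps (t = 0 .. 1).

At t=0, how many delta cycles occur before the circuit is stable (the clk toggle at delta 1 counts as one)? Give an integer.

[bits: w3,w9,w0,w5,w10,w6,w4,clk,w7,w1,w8]
t=0: Δ0=01101000001 Δ1=01101001001 Δ2=01111001001 Δ3=00111001001 | 3Δ
t=1: Δ0=00111001001 Δ1=00111000001 | 1Δ

3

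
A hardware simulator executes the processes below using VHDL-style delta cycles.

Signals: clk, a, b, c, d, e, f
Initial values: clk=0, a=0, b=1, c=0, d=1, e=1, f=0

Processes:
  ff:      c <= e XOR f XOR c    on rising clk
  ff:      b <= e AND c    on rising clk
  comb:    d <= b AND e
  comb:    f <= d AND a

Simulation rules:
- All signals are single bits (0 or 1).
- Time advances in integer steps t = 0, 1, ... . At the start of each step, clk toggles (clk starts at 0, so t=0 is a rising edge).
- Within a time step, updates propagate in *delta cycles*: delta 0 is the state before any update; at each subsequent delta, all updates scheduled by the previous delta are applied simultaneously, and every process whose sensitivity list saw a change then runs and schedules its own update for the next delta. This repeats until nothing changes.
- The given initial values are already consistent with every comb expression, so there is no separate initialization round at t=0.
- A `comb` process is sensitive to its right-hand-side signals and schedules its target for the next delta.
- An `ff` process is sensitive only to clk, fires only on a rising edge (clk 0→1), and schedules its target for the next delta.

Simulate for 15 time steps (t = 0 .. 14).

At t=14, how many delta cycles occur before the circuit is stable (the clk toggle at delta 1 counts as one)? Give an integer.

3

t=0 Δ0: clk=0 a=0 f=0 d=1 e=1 c=0 b=1
  Δ1: clk:0→1
  Δ2: c:0→1, b:1→0
  Δ3: d:1→0
  (3Δ to stable)
t=1 Δ0: clk=1 a=0 f=0 d=0 e=1 c=1 b=0
  Δ1: clk:1→0
  (1Δ to stable)
t=2 Δ0: clk=0 a=0 f=0 d=0 e=1 c=1 b=0
  Δ1: clk:0→1
  Δ2: c:1→0, b:0→1
  Δ3: d:0→1
  (3Δ to stable)
t=3 Δ0: clk=1 a=0 f=0 d=1 e=1 c=0 b=1
  Δ1: clk:1→0
  (1Δ to stable)
t=4 Δ0: clk=0 a=0 f=0 d=1 e=1 c=0 b=1
  Δ1: clk:0→1
  Δ2: c:0→1, b:1→0
  Δ3: d:1→0
  (3Δ to stable)
t=5 Δ0: clk=1 a=0 f=0 d=0 e=1 c=1 b=0
  Δ1: clk:1→0
  (1Δ to stable)
t=6 Δ0: clk=0 a=0 f=0 d=0 e=1 c=1 b=0
  Δ1: clk:0→1
  Δ2: c:1→0, b:0→1
  Δ3: d:0→1
  (3Δ to stable)
t=7 Δ0: clk=1 a=0 f=0 d=1 e=1 c=0 b=1
  Δ1: clk:1→0
  (1Δ to stable)
t=8 Δ0: clk=0 a=0 f=0 d=1 e=1 c=0 b=1
  Δ1: clk:0→1
  Δ2: c:0→1, b:1→0
  Δ3: d:1→0
  (3Δ to stable)
t=9 Δ0: clk=1 a=0 f=0 d=0 e=1 c=1 b=0
  Δ1: clk:1→0
  (1Δ to stable)
t=10 Δ0: clk=0 a=0 f=0 d=0 e=1 c=1 b=0
  Δ1: clk:0→1
  Δ2: c:1→0, b:0→1
  Δ3: d:0→1
  (3Δ to stable)
t=11 Δ0: clk=1 a=0 f=0 d=1 e=1 c=0 b=1
  Δ1: clk:1→0
  (1Δ to stable)
t=12 Δ0: clk=0 a=0 f=0 d=1 e=1 c=0 b=1
  Δ1: clk:0→1
  Δ2: c:0→1, b:1→0
  Δ3: d:1→0
  (3Δ to stable)
t=13 Δ0: clk=1 a=0 f=0 d=0 e=1 c=1 b=0
  Δ1: clk:1→0
  (1Δ to stable)
t=14 Δ0: clk=0 a=0 f=0 d=0 e=1 c=1 b=0
  Δ1: clk:0→1
  Δ2: c:1→0, b:0→1
  Δ3: d:0→1
  (3Δ to stable)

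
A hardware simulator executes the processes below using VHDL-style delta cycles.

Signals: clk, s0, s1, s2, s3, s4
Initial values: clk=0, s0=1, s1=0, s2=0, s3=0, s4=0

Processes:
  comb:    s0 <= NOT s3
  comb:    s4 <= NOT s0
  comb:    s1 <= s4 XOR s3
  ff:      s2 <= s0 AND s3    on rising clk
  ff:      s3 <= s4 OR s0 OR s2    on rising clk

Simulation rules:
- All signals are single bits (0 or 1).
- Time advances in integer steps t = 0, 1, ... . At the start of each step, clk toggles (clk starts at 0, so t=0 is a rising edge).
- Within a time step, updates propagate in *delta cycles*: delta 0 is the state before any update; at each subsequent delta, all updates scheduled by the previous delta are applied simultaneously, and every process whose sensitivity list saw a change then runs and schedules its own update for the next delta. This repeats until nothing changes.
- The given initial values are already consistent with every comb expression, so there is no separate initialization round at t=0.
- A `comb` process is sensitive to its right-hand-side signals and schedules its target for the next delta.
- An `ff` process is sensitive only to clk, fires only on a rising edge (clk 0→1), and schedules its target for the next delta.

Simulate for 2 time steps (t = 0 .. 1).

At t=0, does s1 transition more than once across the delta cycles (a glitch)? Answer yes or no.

[bits: clk,s0,s3,s2,s4,s1]
t=0: Δ0=010000 Δ1=110000 Δ2=111000 Δ3=101001 Δ4=101011 Δ5=101010 | 5Δ
t=1: Δ0=101010 Δ1=001010 | 1Δ

yes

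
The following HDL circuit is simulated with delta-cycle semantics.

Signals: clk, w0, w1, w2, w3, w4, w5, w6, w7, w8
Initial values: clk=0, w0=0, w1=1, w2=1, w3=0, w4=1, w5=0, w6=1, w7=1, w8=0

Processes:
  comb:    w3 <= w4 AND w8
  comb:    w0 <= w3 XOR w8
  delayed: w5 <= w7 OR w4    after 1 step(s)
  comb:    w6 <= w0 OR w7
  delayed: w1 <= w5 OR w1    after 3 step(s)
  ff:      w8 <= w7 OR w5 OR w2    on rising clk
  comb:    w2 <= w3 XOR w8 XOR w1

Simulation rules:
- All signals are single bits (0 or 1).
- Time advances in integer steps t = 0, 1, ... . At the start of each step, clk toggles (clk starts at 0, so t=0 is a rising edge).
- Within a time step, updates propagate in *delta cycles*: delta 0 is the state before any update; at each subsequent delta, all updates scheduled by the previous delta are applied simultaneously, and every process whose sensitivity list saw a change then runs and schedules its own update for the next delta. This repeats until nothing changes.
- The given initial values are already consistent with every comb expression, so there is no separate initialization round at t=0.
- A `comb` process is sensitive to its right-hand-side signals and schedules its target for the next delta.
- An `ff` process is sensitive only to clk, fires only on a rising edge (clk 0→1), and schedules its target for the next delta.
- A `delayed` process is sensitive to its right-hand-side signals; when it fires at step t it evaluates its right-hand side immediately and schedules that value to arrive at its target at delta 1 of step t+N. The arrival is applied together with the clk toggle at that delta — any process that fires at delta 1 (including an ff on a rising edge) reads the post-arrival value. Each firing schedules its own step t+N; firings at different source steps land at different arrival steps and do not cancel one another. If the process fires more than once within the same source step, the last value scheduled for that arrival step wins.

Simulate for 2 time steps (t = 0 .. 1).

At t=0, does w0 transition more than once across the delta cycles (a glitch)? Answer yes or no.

yes

t0.Δ0 w8=0 w5=0 clk=0 w2=1 w1=1 w7=1 w0=0 w4=1 w3=0 w6=1
t0.Δ1 w8=0 w5=0 clk=1 w2=1 w1=1 w7=1 w0=0 w4=1 w3=0 w6=1
t0.Δ2 w8=1 w5=0 clk=1 w2=1 w1=1 w7=1 w0=0 w4=1 w3=0 w6=1
t0.Δ3 w8=1 w5=0 clk=1 w2=0 w1=1 w7=1 w0=1 w4=1 w3=1 w6=1
t0.Δ4 w8=1 w5=0 clk=1 w2=1 w1=1 w7=1 w0=0 w4=1 w3=1 w6=1
t1.Δ0 w8=1 w5=0 clk=1 w2=1 w1=1 w7=1 w0=0 w4=1 w3=1 w6=1
t1.Δ1 w8=1 w5=0 clk=0 w2=1 w1=1 w7=1 w0=0 w4=1 w3=1 w6=1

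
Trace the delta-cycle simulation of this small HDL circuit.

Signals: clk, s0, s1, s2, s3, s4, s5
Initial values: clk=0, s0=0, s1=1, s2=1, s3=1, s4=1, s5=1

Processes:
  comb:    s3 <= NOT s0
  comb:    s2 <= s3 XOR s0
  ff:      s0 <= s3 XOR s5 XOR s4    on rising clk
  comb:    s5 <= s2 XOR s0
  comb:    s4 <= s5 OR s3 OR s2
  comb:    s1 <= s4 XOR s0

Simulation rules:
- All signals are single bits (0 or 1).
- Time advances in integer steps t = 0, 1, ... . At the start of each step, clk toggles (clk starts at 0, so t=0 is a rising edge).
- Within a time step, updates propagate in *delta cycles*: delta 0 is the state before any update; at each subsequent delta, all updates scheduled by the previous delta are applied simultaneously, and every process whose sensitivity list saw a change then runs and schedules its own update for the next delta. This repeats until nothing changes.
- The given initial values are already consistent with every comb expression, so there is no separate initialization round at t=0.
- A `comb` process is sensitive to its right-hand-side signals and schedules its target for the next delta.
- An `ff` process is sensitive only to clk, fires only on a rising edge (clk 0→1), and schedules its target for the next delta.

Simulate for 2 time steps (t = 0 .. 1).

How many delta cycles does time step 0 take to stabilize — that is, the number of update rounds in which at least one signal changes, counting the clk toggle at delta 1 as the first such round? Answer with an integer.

6

t0.Δ0 s0=0 s2=1 s3=1 clk=0 s1=1 s5=1 s4=1
t0.Δ1 s0=0 s2=1 s3=1 clk=1 s1=1 s5=1 s4=1
t0.Δ2 s0=1 s2=1 s3=1 clk=1 s1=1 s5=1 s4=1
t0.Δ3 s0=1 s2=0 s3=0 clk=1 s1=0 s5=0 s4=1
t0.Δ4 s0=1 s2=1 s3=0 clk=1 s1=0 s5=1 s4=0
t0.Δ5 s0=1 s2=1 s3=0 clk=1 s1=1 s5=0 s4=1
t0.Δ6 s0=1 s2=1 s3=0 clk=1 s1=0 s5=0 s4=1
t1.Δ0 s0=1 s2=1 s3=0 clk=1 s1=0 s5=0 s4=1
t1.Δ1 s0=1 s2=1 s3=0 clk=0 s1=0 s5=0 s4=1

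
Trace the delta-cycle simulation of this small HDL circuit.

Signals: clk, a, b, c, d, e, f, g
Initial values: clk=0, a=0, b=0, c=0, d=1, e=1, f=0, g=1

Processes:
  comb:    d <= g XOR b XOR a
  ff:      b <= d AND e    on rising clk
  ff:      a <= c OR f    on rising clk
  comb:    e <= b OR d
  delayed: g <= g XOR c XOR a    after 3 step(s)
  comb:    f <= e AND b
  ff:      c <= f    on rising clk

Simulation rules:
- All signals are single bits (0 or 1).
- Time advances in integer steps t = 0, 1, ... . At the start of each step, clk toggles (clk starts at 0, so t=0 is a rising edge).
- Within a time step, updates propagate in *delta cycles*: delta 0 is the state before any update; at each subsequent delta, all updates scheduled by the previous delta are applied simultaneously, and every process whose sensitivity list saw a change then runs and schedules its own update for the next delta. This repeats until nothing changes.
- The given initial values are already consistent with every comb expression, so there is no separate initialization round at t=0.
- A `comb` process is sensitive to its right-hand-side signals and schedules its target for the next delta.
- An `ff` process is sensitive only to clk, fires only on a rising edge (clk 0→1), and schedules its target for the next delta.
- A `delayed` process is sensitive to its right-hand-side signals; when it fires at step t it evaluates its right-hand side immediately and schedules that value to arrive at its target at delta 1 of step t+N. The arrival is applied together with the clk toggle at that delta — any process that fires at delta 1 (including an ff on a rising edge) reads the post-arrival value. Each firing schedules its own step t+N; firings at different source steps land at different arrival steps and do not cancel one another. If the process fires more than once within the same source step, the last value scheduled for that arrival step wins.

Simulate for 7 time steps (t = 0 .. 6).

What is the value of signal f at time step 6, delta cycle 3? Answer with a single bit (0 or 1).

0

t=0 Δ0: f=0 e=1 c=0 d=1 clk=0 b=0 a=0 g=1
  Δ1: clk:0→1
  Δ2: b:0→1
  Δ3: f:0→1, d:1→0
  (3Δ to stable)
t=1 Δ0: f=1 e=1 c=0 d=0 clk=1 b=1 a=0 g=1
  Δ1: clk:1→0
  (1Δ to stable)
t=2 Δ0: f=1 e=1 c=0 d=0 clk=0 b=1 a=0 g=1
  Δ1: clk:0→1
  Δ2: c:0→1, b:1→0, a:0→1
  Δ3: f:1→0, e:1→0
  (3Δ to stable)
t=3 Δ0: f=0 e=0 c=1 d=0 clk=1 b=0 a=1 g=1
  Δ1: clk:1→0
  (1Δ to stable)
t=4 Δ0: f=0 e=0 c=1 d=0 clk=0 b=0 a=1 g=1
  Δ1: clk:0→1
  Δ2: c:1→0
  (2Δ to stable)
t=5 Δ0: f=0 e=0 c=0 d=0 clk=1 b=0 a=1 g=1
  Δ1: clk:1→0
  (1Δ to stable)
t=6 Δ0: f=0 e=0 c=0 d=0 clk=0 b=0 a=1 g=1
  Δ1: clk:0→1
  Δ2: a:1→0
  Δ3: d:0→1
  Δ4: e:0→1
  (4Δ to stable)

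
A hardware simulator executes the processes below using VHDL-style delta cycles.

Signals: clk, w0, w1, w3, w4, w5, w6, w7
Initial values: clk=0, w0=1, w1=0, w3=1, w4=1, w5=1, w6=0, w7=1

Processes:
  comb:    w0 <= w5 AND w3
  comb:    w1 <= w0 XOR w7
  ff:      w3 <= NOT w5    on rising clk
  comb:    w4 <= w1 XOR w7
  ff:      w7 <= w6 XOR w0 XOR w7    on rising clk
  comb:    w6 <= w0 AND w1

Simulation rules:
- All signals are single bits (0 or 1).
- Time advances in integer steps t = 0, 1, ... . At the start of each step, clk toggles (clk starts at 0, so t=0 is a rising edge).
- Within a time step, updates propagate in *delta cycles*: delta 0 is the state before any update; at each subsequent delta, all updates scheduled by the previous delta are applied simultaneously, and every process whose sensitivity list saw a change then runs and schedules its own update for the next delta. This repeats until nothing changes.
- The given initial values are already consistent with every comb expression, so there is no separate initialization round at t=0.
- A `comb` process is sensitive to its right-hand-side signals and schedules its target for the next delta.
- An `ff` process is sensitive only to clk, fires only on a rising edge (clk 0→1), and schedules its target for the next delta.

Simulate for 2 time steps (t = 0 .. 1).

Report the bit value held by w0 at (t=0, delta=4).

[bits: w4,w5,w0,w3,w7,w1,clk,w6]
t=0: Δ0=11111000 Δ1=11111010 Δ2=11100010 Δ3=01000110 Δ4=11000010 Δ5=01000010 | 5Δ
t=1: Δ0=01000010 Δ1=01000000 | 1Δ

0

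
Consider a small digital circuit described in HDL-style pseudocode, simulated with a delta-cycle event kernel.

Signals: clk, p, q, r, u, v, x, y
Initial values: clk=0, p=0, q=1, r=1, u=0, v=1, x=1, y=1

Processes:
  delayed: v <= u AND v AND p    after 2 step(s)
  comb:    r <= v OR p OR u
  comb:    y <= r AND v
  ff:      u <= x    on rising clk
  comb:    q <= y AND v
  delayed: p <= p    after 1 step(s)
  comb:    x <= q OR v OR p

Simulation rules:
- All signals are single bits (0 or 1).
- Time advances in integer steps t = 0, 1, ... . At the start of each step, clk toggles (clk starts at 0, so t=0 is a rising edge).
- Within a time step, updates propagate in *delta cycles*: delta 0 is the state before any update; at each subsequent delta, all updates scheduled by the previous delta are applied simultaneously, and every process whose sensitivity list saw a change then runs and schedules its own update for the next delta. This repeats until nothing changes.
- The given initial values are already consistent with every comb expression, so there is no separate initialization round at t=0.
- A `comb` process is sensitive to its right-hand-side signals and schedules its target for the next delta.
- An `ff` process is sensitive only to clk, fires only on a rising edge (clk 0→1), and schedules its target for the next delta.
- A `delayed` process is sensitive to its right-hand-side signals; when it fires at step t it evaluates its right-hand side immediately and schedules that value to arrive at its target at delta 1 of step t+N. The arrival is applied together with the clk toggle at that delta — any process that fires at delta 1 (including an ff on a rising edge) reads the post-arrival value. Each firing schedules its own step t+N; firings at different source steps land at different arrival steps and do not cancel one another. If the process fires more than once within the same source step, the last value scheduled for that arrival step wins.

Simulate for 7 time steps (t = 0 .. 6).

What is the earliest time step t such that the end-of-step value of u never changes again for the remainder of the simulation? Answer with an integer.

t=0 Δ0: clk=0 x=1 y=1 u=0 v=1 r=1 q=1 p=0
  Δ1: clk:0→1
  Δ2: u:0→1
  (2Δ to stable)
t=1 Δ0: clk=1 x=1 y=1 u=1 v=1 r=1 q=1 p=0
  Δ1: clk:1→0
  (1Δ to stable)
t=2 Δ0: clk=0 x=1 y=1 u=1 v=1 r=1 q=1 p=0
  Δ1: clk:0→1, v:1→0
  Δ2: y:1→0, q:1→0
  Δ3: x:1→0
  (3Δ to stable)
t=3 Δ0: clk=1 x=0 y=0 u=1 v=0 r=1 q=0 p=0
  Δ1: clk:1→0
  (1Δ to stable)
t=4 Δ0: clk=0 x=0 y=0 u=1 v=0 r=1 q=0 p=0
  Δ1: clk:0→1
  Δ2: u:1→0
  Δ3: r:1→0
  (3Δ to stable)
t=5 Δ0: clk=1 x=0 y=0 u=0 v=0 r=0 q=0 p=0
  Δ1: clk:1→0
  (1Δ to stable)
t=6 Δ0: clk=0 x=0 y=0 u=0 v=0 r=0 q=0 p=0
  Δ1: clk:0→1
  (1Δ to stable)

4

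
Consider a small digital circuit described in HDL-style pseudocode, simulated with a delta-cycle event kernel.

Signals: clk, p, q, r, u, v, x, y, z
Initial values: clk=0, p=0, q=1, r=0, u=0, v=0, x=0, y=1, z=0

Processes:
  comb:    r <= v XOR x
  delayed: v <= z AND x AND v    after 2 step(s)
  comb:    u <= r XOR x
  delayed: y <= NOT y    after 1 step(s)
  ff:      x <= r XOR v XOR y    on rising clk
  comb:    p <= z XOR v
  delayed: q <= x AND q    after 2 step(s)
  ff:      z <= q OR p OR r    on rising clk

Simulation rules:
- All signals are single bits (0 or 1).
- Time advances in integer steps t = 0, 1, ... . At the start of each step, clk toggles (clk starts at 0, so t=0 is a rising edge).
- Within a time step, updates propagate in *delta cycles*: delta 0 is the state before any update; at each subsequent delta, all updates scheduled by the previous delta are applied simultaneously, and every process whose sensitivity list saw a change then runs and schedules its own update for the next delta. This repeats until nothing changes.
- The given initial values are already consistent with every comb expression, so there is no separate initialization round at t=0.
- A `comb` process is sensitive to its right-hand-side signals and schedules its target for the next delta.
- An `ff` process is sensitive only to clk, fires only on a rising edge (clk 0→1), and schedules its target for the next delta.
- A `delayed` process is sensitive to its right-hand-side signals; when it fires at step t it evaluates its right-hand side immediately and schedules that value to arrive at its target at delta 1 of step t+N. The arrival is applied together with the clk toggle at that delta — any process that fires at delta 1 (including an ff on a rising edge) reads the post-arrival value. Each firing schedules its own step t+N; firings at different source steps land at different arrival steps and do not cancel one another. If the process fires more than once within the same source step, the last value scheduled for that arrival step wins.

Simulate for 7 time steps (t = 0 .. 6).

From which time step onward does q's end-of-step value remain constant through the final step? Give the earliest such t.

t0.Δ0 x=0 z=0 u=0 q=1 r=0 p=0 y=1 clk=0 v=0
t0.Δ1 x=0 z=0 u=0 q=1 r=0 p=0 y=1 clk=1 v=0
t0.Δ2 x=1 z=1 u=0 q=1 r=0 p=0 y=1 clk=1 v=0
t0.Δ3 x=1 z=1 u=1 q=1 r=1 p=1 y=1 clk=1 v=0
t0.Δ4 x=1 z=1 u=0 q=1 r=1 p=1 y=1 clk=1 v=0
t1.Δ0 x=1 z=1 u=0 q=1 r=1 p=1 y=1 clk=1 v=0
t1.Δ1 x=1 z=1 u=0 q=1 r=1 p=1 y=1 clk=0 v=0
t2.Δ0 x=1 z=1 u=0 q=1 r=1 p=1 y=1 clk=0 v=0
t2.Δ1 x=1 z=1 u=0 q=1 r=1 p=1 y=1 clk=1 v=0
t2.Δ2 x=0 z=1 u=0 q=1 r=1 p=1 y=1 clk=1 v=0
t2.Δ3 x=0 z=1 u=1 q=1 r=0 p=1 y=1 clk=1 v=0
t2.Δ4 x=0 z=1 u=0 q=1 r=0 p=1 y=1 clk=1 v=0
t3.Δ0 x=0 z=1 u=0 q=1 r=0 p=1 y=1 clk=1 v=0
t3.Δ1 x=0 z=1 u=0 q=1 r=0 p=1 y=1 clk=0 v=0
t4.Δ0 x=0 z=1 u=0 q=1 r=0 p=1 y=1 clk=0 v=0
t4.Δ1 x=0 z=1 u=0 q=0 r=0 p=1 y=1 clk=1 v=0
t4.Δ2 x=1 z=1 u=0 q=0 r=0 p=1 y=1 clk=1 v=0
t4.Δ3 x=1 z=1 u=1 q=0 r=1 p=1 y=1 clk=1 v=0
t4.Δ4 x=1 z=1 u=0 q=0 r=1 p=1 y=1 clk=1 v=0
t5.Δ0 x=1 z=1 u=0 q=0 r=1 p=1 y=1 clk=1 v=0
t5.Δ1 x=1 z=1 u=0 q=0 r=1 p=1 y=1 clk=0 v=0
t6.Δ0 x=1 z=1 u=0 q=0 r=1 p=1 y=1 clk=0 v=0
t6.Δ1 x=1 z=1 u=0 q=0 r=1 p=1 y=1 clk=1 v=0
t6.Δ2 x=0 z=1 u=0 q=0 r=1 p=1 y=1 clk=1 v=0
t6.Δ3 x=0 z=1 u=1 q=0 r=0 p=1 y=1 clk=1 v=0
t6.Δ4 x=0 z=1 u=0 q=0 r=0 p=1 y=1 clk=1 v=0

4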